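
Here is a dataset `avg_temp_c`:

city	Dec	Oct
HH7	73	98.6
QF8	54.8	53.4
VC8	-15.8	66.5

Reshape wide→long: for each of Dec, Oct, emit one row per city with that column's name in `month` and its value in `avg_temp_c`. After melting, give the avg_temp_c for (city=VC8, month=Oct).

66.5

Unpivoting turns each (city, wide-column) pair into one long row.
The wide cell at row VC8, column Oct holds 66.5, so the long row (VC8, Oct) has avg_temp_c=66.5.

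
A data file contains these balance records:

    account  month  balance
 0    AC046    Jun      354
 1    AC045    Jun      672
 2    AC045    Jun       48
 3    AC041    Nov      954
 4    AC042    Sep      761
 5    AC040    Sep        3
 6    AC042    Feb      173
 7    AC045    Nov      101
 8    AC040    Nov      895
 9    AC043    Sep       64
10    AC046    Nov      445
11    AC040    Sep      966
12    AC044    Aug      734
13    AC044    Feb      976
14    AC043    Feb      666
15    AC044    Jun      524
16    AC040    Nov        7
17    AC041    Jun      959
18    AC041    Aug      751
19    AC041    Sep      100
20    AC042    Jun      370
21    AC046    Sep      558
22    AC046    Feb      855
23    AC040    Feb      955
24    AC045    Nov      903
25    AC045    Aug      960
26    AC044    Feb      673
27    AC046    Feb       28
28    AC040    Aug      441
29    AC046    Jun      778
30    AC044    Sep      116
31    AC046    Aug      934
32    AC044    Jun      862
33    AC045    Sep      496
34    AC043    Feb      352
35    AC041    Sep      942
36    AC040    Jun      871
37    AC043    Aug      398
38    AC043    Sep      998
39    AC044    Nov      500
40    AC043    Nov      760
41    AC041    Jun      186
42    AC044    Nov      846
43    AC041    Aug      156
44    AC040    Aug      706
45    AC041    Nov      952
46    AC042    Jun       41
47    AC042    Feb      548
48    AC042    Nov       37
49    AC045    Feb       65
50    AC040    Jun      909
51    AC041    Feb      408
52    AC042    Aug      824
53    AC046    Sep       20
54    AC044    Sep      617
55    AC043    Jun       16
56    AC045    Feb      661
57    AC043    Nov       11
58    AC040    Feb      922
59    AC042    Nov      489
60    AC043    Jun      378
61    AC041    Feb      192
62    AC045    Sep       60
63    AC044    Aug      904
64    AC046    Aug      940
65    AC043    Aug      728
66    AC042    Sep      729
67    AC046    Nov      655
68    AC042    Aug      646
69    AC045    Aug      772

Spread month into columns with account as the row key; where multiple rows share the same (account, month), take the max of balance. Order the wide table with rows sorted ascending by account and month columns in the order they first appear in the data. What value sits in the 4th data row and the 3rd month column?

With rows sorted ascending by account, row 4 is account=AC043. month columns in first-appearance order: Jun, Nov, Sep, Feb, Aug; column 3 is Sep.
Long rows with account=AC043, month=Sep: max(64, 998) = 998.

998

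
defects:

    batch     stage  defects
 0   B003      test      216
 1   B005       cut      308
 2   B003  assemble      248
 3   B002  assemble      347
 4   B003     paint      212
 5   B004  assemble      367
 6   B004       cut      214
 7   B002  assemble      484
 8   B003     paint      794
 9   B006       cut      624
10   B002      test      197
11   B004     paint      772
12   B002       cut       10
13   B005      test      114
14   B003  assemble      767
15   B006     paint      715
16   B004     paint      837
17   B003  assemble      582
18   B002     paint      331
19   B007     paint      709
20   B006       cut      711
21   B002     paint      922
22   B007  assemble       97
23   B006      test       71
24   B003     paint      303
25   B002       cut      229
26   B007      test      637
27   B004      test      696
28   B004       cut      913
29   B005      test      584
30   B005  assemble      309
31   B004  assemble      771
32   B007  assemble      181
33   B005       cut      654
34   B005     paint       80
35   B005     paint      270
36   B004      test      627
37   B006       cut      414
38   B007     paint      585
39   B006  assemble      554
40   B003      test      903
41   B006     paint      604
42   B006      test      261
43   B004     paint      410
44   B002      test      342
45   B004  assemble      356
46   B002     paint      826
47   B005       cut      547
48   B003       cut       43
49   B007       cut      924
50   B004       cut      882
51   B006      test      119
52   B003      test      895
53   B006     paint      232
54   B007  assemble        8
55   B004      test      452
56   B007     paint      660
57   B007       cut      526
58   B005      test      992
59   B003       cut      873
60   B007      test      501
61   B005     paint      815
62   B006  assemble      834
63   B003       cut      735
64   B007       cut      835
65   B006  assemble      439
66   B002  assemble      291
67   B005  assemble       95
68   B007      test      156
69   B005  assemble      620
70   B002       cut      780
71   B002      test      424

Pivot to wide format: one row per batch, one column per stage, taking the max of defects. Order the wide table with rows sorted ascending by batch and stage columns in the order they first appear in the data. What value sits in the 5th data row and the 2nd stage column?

With rows sorted ascending by batch, row 5 is batch=B006. stage columns in first-appearance order: test, cut, assemble, paint; column 2 is cut.
Long rows with batch=B006, stage=cut: max(624, 711, 414) = 711.

711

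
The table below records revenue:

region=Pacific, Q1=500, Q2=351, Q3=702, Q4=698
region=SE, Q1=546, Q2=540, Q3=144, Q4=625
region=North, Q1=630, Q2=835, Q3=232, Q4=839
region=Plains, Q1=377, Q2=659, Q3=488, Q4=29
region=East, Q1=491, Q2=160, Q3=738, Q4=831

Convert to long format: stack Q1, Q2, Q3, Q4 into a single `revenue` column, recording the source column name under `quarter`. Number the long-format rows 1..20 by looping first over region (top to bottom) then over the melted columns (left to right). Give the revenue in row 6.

540

20 rows total (5 × 4). Row 6: index ⌊(6-1)/4⌋ = 1 into region → SE; (6-1) mod 4 = 1 into the melted columns → Q2.
So row 6 is (SE, Q2, 540); revenue = 540.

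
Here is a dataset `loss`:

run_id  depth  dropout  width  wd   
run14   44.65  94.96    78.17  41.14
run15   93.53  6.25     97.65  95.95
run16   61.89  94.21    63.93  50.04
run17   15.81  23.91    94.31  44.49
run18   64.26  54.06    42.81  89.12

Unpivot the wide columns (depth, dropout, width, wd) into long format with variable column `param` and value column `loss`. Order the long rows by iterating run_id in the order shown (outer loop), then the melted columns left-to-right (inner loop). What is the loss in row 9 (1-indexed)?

20 rows total (5 × 4). Row 9: index ⌊(9-1)/4⌋ = 2 into run_id → run16; (9-1) mod 4 = 0 into the melted columns → depth.
So row 9 is (run16, depth, 61.89); loss = 61.89.

61.89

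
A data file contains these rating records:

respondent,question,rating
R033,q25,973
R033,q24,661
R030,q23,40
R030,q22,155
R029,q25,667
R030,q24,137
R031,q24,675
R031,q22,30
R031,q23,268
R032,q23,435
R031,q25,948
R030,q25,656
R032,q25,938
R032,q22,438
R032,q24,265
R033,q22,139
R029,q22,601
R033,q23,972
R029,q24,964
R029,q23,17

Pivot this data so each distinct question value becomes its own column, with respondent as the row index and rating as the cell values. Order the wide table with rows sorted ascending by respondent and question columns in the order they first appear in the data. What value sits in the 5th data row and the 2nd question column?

661

With rows sorted ascending by respondent, row 5 is respondent=R033. question columns in first-appearance order: q25, q24, q23, q22; column 2 is q24.
Long rows with respondent=R033, question=q24: rating = 661.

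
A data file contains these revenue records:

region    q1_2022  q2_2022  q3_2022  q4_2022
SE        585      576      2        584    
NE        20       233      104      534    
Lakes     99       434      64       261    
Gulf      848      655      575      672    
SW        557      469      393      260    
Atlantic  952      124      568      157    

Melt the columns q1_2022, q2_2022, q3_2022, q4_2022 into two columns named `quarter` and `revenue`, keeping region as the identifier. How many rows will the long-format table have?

6 region values × 4 melted columns = 24 rows.

24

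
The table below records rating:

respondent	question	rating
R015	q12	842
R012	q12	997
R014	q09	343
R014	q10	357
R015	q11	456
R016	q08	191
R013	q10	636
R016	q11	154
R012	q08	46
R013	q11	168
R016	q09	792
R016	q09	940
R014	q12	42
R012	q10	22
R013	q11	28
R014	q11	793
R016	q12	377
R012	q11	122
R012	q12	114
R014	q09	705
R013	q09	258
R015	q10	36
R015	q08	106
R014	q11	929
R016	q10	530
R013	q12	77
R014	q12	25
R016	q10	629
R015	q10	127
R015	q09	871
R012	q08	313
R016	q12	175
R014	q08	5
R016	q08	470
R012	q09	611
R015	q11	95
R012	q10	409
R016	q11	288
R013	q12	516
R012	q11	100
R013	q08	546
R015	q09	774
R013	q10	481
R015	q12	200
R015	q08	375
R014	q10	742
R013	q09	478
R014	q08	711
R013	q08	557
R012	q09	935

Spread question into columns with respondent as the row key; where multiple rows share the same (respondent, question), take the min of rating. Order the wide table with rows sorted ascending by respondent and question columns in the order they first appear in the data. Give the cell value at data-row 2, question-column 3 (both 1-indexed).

With rows sorted ascending by respondent, row 2 is respondent=R013. question columns in first-appearance order: q12, q09, q10, q11, q08; column 3 is q10.
Long rows with respondent=R013, question=q10: min(636, 481) = 481.

481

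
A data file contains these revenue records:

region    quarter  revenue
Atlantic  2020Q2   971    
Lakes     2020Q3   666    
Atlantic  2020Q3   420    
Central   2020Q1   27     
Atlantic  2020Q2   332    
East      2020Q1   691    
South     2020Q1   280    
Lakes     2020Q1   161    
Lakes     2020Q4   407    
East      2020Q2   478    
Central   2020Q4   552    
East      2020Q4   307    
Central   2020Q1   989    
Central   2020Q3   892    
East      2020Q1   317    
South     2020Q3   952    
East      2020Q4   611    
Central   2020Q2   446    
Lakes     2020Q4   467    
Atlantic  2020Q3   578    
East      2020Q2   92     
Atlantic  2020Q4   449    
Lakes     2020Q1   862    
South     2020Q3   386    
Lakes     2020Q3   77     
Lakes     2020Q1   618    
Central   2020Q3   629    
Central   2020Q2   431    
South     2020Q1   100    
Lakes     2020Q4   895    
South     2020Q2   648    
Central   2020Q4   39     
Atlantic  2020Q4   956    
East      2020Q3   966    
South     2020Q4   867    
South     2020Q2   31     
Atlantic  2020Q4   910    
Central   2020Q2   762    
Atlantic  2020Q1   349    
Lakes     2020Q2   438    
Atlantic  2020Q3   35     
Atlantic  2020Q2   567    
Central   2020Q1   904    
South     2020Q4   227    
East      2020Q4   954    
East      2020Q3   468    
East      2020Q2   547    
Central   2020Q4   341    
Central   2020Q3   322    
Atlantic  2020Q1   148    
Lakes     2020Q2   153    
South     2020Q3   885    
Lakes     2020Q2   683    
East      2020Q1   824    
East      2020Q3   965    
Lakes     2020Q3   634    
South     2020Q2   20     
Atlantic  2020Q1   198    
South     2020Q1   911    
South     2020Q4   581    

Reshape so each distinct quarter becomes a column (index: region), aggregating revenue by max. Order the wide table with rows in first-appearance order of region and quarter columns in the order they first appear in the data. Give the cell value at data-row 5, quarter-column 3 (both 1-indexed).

With rows in first-appearance order of region, row 5 is region=South. quarter columns in first-appearance order: 2020Q2, 2020Q3, 2020Q1, 2020Q4; column 3 is 2020Q1.
Long rows with region=South, quarter=2020Q1: max(280, 100, 911) = 911.

911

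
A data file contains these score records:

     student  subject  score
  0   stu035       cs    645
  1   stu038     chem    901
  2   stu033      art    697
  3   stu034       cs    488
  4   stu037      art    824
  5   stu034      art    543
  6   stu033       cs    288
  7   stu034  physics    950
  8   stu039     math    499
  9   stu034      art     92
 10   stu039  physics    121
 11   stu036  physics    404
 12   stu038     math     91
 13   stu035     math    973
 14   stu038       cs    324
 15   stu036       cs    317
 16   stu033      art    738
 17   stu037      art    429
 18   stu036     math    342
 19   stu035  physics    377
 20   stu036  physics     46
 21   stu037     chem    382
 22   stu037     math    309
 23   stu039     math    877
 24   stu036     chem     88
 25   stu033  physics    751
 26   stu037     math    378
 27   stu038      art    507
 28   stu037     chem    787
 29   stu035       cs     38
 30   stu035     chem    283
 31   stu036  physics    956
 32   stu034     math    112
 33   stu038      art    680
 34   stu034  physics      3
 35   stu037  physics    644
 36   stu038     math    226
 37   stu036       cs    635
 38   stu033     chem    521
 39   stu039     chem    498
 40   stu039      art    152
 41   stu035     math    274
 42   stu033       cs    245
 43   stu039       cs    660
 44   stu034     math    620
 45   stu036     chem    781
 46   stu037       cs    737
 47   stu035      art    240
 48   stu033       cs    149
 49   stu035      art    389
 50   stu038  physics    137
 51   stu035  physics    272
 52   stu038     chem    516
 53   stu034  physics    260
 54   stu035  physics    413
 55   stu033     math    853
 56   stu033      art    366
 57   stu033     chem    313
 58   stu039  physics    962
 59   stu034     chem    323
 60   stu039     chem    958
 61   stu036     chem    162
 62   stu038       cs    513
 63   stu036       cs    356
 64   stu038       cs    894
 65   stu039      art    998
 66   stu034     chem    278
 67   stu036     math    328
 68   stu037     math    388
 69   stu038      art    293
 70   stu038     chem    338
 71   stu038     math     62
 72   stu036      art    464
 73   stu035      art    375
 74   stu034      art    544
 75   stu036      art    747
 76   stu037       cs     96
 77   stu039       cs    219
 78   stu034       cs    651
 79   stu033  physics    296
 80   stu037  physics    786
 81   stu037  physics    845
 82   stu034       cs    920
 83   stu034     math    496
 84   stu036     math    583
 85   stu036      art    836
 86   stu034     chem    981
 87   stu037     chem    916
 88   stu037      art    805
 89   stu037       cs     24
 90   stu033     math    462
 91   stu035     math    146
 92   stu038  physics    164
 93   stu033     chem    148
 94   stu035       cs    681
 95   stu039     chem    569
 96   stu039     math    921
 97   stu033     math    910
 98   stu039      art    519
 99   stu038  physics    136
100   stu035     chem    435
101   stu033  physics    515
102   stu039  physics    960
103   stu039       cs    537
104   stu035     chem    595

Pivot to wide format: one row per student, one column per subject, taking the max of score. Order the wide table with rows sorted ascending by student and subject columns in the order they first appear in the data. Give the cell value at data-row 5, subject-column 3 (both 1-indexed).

With rows sorted ascending by student, row 5 is student=stu037. subject columns in first-appearance order: cs, chem, art, physics, math; column 3 is art.
Long rows with student=stu037, subject=art: max(824, 429, 805) = 824.

824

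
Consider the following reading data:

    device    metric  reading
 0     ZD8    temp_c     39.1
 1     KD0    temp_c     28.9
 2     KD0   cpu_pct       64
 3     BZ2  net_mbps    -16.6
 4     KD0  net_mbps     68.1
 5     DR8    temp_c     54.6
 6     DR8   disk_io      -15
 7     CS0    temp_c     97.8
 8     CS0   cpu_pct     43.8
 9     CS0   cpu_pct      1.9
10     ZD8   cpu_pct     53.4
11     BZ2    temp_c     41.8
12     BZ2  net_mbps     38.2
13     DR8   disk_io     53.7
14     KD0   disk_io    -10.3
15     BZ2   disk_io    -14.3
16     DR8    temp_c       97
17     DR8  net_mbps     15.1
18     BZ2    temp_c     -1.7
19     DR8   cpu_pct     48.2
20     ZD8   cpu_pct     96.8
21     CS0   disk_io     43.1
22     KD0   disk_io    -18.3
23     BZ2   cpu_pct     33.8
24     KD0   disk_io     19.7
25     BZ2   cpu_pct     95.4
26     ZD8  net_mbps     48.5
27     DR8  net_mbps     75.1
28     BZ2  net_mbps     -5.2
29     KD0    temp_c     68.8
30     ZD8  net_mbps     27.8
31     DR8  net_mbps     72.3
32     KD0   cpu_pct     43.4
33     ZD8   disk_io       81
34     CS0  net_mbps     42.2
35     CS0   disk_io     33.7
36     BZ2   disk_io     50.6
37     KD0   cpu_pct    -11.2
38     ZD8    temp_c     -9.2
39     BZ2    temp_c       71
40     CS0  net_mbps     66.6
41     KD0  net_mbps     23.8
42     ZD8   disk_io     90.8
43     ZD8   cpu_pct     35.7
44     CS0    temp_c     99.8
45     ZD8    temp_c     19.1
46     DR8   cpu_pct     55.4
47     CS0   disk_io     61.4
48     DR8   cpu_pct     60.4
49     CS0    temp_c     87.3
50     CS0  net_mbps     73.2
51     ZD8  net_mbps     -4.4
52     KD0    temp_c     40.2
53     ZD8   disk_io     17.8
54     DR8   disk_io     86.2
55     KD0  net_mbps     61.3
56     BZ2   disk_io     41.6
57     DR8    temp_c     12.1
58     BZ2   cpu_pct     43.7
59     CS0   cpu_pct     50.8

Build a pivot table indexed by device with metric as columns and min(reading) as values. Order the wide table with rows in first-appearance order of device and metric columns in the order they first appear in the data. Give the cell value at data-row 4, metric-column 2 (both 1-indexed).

With rows in first-appearance order of device, row 4 is device=DR8. metric columns in first-appearance order: temp_c, cpu_pct, net_mbps, disk_io; column 2 is cpu_pct.
Long rows with device=DR8, metric=cpu_pct: min(48.2, 55.4, 60.4) = 48.2.

48.2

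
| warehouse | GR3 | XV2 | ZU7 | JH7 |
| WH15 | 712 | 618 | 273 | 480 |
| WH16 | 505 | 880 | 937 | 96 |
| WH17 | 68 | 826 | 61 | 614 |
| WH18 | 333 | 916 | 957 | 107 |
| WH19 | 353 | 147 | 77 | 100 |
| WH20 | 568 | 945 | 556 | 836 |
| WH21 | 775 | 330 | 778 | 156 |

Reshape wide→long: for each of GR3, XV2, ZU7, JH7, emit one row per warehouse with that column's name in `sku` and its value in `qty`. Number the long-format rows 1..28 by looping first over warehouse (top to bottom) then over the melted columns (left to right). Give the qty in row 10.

826

28 rows total (7 × 4). Row 10: index ⌊(10-1)/4⌋ = 2 into warehouse → WH17; (10-1) mod 4 = 1 into the melted columns → XV2.
So row 10 is (WH17, XV2, 826); qty = 826.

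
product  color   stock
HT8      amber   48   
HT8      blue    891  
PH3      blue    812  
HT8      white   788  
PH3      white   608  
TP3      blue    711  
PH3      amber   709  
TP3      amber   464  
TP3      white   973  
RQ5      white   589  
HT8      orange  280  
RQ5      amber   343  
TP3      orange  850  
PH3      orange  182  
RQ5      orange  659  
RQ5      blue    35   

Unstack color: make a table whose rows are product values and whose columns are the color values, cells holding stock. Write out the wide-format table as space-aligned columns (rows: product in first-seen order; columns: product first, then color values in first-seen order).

product  amber  blue  white  orange
HT8      48     891   788    280   
PH3      709    812   608    182   
TP3      464    711   973    850   
RQ5      343    35    589    659   

Columns: product plus the 4 distinct color values (amber, blue, white, orange).
For example, row HT8 column amber takes stock=48 from the long row (HT8, amber).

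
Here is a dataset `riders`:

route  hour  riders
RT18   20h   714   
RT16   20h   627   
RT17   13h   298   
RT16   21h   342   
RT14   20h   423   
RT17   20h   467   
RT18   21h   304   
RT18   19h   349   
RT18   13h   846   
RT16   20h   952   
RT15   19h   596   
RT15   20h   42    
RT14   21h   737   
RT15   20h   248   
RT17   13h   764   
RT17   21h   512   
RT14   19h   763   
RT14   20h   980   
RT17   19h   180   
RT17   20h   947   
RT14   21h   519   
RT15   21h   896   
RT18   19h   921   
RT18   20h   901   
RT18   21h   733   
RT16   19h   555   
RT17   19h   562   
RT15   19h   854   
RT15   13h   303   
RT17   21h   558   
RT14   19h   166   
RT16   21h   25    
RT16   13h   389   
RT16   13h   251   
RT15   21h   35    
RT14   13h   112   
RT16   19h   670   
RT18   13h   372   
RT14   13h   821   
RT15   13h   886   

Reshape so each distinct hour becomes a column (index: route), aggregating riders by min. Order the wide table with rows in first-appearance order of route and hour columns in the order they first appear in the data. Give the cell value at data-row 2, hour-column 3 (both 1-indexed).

25

With rows in first-appearance order of route, row 2 is route=RT16. hour columns in first-appearance order: 20h, 13h, 21h, 19h; column 3 is 21h.
Long rows with route=RT16, hour=21h: min(342, 25) = 25.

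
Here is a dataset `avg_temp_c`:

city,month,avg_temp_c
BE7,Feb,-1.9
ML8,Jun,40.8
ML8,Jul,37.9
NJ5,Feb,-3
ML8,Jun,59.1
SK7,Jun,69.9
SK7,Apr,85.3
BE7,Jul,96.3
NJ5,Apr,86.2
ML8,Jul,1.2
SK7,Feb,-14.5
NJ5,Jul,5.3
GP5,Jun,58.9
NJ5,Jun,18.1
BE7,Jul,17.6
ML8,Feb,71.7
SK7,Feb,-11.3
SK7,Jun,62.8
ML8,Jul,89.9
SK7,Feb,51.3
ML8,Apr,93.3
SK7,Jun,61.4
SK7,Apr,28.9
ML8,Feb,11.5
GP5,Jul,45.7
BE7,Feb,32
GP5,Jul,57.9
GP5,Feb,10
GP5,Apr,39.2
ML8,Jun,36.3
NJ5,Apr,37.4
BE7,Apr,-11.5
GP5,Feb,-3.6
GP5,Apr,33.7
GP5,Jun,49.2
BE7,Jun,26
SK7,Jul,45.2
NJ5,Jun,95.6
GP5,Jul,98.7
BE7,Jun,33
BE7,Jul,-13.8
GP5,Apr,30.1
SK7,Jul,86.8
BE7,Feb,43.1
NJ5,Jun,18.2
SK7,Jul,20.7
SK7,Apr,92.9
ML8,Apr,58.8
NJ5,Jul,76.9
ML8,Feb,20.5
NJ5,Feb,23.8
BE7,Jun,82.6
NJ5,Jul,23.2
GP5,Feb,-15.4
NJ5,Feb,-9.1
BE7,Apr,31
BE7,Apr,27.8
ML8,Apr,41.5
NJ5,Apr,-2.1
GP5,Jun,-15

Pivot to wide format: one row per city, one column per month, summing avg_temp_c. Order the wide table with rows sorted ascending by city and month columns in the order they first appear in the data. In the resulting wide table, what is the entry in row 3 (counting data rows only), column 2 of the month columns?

With rows sorted ascending by city, row 3 is city=ML8. month columns in first-appearance order: Feb, Jun, Jul, Apr; column 2 is Jun.
Long rows with city=ML8, month=Jun: 40.8 + 59.1 + 36.3 = 136.2.

136.2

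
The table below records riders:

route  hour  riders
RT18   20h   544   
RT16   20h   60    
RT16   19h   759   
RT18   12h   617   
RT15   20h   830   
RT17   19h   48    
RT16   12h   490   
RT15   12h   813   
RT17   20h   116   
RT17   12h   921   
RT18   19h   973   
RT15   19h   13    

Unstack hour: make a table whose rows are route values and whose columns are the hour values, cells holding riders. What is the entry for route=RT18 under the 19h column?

973

Wide layout: rows indexed by route, columns are the 3 distinct hour values (20h, 19h, 12h).
Cell (route=RT18, hour=19h) draws from the long row where route=RT18 and hour=19h, which has riders=973.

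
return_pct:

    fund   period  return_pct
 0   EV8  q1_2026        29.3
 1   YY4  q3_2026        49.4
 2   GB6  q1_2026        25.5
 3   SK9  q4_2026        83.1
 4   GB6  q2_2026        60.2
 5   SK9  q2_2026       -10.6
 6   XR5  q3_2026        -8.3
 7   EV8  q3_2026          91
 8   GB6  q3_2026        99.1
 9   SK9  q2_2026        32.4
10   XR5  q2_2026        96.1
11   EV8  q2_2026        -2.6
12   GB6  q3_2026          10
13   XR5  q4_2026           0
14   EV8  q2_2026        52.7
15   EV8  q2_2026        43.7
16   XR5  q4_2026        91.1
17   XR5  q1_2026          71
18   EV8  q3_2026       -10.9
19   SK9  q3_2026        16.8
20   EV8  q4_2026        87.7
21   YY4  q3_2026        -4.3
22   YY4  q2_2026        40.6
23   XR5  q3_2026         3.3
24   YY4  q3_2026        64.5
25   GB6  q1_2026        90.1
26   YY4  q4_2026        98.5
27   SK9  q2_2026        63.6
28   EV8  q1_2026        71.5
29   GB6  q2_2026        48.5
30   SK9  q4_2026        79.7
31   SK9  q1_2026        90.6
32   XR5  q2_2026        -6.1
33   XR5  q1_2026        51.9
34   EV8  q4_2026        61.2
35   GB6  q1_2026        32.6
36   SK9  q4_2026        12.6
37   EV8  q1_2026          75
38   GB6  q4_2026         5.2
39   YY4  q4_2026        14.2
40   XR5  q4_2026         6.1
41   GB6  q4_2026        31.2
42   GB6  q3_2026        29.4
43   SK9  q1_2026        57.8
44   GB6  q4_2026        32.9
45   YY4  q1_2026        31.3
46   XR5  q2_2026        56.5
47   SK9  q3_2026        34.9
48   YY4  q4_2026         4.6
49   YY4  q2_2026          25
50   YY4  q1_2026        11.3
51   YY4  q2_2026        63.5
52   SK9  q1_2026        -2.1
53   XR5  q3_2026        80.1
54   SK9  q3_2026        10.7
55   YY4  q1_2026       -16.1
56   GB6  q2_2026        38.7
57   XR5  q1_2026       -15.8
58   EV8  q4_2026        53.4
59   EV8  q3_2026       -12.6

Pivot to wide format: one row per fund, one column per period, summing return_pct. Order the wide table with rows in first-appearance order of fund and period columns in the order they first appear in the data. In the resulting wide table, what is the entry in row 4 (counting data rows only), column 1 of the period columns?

With rows in first-appearance order of fund, row 4 is fund=SK9. period columns in first-appearance order: q1_2026, q3_2026, q4_2026, q2_2026; column 1 is q1_2026.
Long rows with fund=SK9, period=q1_2026: 90.6 + 57.8 + -2.1 = 146.3.

146.3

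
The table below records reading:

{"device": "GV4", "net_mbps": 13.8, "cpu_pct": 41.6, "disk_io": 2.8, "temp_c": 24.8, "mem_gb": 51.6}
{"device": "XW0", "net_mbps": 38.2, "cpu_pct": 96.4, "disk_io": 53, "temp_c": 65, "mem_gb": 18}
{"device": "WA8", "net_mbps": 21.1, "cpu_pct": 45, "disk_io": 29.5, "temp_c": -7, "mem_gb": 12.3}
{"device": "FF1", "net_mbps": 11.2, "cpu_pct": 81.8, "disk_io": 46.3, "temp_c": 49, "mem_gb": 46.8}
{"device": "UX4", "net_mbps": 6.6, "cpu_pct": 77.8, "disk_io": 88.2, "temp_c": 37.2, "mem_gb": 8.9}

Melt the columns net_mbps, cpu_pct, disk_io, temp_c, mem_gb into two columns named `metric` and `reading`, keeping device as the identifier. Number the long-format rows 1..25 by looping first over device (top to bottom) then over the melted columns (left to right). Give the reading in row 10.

18

25 rows total (5 × 5). Row 10: index ⌊(10-1)/5⌋ = 1 into device → XW0; (10-1) mod 5 = 4 into the melted columns → mem_gb.
So row 10 is (XW0, mem_gb, 18); reading = 18.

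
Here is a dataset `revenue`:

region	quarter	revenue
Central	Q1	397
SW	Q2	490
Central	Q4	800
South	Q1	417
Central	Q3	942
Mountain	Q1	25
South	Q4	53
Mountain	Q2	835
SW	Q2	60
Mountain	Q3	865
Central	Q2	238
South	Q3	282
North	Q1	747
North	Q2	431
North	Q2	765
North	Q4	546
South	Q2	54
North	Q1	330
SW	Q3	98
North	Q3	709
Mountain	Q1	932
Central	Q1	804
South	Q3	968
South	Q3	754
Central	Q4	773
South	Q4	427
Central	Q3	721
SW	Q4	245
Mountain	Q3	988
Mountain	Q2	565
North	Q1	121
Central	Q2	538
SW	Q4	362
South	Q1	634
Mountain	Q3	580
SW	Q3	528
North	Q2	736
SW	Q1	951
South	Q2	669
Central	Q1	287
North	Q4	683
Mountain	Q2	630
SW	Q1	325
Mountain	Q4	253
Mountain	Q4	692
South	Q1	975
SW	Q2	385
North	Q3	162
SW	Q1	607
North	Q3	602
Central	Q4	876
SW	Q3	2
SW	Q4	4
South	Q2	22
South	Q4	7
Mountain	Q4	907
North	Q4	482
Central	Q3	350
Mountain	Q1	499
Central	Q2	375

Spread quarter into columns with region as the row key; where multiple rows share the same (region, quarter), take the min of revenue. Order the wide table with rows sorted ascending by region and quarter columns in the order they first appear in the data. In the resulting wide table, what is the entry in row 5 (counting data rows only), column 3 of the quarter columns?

7

With rows sorted ascending by region, row 5 is region=South. quarter columns in first-appearance order: Q1, Q2, Q4, Q3; column 3 is Q4.
Long rows with region=South, quarter=Q4: min(53, 427, 7) = 7.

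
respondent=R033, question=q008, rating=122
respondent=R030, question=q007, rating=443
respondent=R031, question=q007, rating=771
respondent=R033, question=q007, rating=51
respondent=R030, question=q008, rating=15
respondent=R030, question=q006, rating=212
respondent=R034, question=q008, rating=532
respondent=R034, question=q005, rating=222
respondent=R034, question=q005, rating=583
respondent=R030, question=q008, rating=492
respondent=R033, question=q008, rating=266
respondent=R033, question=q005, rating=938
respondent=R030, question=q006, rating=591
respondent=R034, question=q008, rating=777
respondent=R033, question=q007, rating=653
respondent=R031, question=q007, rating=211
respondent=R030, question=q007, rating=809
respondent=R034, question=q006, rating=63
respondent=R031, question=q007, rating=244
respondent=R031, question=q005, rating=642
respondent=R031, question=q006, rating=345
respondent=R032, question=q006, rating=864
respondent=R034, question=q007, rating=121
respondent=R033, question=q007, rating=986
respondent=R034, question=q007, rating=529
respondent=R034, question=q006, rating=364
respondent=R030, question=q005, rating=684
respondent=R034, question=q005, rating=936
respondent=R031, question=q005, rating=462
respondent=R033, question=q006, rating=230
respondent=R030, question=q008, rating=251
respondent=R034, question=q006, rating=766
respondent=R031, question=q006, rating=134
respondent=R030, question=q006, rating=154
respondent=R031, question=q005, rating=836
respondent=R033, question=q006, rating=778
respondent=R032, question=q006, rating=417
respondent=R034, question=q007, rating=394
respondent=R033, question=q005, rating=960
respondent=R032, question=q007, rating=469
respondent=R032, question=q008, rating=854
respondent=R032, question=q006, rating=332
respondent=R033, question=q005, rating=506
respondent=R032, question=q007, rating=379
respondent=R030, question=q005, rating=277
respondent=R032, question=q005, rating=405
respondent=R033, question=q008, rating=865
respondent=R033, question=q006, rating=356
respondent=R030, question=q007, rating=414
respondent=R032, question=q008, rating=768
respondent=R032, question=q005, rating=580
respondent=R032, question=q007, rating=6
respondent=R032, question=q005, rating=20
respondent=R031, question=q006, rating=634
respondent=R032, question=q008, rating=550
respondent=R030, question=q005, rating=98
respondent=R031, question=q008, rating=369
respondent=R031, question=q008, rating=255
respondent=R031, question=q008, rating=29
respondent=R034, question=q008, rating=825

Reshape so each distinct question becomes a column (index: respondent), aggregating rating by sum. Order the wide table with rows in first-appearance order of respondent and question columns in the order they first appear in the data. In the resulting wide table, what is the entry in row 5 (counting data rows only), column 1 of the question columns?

2172

With rows in first-appearance order of respondent, row 5 is respondent=R032. question columns in first-appearance order: q008, q007, q006, q005; column 1 is q008.
Long rows with respondent=R032, question=q008: 854 + 768 + 550 = 2172.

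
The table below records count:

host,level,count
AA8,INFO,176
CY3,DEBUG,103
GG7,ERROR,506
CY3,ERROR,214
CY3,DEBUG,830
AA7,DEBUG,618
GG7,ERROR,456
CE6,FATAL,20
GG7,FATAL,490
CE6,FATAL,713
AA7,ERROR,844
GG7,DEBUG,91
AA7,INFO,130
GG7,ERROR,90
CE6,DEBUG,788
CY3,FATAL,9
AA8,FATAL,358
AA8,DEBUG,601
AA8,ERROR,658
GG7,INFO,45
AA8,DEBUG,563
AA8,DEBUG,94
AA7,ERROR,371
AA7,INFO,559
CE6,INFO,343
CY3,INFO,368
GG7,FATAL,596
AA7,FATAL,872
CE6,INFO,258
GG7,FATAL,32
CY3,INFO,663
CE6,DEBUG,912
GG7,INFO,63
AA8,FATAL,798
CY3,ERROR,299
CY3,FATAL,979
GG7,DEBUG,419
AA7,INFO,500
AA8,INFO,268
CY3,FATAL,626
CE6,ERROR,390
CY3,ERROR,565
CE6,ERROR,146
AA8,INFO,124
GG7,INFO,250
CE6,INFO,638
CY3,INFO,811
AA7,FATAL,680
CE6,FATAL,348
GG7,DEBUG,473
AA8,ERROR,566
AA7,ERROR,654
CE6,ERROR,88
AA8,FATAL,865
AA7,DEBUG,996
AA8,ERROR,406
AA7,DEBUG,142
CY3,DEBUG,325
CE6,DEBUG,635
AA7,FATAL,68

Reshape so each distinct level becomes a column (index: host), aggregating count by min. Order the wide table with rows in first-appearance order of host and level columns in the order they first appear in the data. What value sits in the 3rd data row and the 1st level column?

45

With rows in first-appearance order of host, row 3 is host=GG7. level columns in first-appearance order: INFO, DEBUG, ERROR, FATAL; column 1 is INFO.
Long rows with host=GG7, level=INFO: min(45, 63, 250) = 45.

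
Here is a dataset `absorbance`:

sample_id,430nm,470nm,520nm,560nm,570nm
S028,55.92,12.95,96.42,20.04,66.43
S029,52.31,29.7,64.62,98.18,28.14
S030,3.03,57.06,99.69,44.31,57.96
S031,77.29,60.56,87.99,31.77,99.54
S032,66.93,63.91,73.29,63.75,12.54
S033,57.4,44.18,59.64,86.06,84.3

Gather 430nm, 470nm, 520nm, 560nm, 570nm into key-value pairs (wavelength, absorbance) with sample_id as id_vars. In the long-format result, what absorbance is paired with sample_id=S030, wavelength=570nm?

57.96

Unpivoting turns each (sample_id, wide-column) pair into one long row.
The wide cell at row S030, column 570nm holds 57.96, so the long row (S030, 570nm) has absorbance=57.96.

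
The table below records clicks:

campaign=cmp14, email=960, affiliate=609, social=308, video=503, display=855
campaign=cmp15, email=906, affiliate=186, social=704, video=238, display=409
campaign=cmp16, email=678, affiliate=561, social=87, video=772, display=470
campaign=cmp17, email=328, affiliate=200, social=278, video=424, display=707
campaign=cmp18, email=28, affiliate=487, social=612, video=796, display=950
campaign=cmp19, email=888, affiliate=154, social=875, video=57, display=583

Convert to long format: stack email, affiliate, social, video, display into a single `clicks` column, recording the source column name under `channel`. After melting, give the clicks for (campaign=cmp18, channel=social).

612

Unpivoting turns each (campaign, wide-column) pair into one long row.
The wide cell at row cmp18, column social holds 612, so the long row (cmp18, social) has clicks=612.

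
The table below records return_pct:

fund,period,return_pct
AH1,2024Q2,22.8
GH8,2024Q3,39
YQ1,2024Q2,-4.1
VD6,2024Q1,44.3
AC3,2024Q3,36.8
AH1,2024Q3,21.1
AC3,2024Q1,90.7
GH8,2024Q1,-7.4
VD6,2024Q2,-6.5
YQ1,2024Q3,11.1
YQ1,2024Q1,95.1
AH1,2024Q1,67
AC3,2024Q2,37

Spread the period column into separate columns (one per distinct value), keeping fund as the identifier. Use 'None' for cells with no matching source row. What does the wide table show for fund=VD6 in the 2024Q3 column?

None

No long-format row has fund=VD6 and period=2024Q3, so the cell is None.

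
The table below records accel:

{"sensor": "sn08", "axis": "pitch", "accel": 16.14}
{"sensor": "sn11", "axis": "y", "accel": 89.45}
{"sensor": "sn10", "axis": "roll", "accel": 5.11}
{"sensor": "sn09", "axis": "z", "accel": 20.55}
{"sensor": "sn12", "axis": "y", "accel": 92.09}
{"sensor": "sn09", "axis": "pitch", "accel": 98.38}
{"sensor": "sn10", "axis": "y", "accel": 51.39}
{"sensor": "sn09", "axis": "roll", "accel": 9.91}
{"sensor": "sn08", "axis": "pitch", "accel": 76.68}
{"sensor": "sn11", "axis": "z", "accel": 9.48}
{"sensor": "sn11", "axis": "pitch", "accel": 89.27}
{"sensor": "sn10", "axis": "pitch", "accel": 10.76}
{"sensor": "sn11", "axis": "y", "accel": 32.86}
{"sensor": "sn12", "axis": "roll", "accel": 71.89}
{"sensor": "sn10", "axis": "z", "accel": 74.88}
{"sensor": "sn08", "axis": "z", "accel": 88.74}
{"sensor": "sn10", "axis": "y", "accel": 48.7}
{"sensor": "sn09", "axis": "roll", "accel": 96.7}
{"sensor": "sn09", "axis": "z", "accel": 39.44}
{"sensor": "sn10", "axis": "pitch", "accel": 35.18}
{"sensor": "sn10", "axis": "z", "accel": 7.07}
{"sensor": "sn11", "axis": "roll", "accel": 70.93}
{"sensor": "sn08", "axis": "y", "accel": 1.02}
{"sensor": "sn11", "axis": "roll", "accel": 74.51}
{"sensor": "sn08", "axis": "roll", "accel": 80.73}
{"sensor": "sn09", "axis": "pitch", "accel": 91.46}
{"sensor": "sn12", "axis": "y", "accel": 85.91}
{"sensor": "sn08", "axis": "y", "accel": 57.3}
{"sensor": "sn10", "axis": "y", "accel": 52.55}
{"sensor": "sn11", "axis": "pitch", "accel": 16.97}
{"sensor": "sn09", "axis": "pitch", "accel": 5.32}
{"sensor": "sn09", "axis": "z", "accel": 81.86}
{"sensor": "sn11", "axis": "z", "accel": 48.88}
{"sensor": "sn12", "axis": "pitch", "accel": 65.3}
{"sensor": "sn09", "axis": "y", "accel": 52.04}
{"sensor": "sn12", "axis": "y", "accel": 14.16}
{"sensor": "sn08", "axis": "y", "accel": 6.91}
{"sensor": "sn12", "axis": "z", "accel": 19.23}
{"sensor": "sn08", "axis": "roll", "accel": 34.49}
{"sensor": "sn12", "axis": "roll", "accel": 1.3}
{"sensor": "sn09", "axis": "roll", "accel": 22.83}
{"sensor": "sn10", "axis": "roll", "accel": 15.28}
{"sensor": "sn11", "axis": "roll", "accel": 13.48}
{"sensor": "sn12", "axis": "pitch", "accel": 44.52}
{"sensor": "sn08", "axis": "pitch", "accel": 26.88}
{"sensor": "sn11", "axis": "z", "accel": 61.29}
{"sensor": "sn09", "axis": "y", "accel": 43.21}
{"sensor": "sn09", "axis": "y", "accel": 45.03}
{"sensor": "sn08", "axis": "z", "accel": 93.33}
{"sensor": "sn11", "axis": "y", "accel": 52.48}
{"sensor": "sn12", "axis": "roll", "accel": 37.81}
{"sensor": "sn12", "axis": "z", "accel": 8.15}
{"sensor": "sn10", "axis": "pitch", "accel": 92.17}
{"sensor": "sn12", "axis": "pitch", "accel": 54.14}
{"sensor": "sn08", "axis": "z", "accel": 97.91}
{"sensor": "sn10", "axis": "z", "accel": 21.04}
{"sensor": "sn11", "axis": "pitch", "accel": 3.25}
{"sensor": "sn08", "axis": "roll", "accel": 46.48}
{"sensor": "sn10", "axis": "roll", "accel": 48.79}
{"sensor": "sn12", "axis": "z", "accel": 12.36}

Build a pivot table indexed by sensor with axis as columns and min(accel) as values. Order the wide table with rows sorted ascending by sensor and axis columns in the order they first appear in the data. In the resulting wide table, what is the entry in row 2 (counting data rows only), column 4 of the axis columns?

With rows sorted ascending by sensor, row 2 is sensor=sn09. axis columns in first-appearance order: pitch, y, roll, z; column 4 is z.
Long rows with sensor=sn09, axis=z: min(20.55, 39.44, 81.86) = 20.55.

20.55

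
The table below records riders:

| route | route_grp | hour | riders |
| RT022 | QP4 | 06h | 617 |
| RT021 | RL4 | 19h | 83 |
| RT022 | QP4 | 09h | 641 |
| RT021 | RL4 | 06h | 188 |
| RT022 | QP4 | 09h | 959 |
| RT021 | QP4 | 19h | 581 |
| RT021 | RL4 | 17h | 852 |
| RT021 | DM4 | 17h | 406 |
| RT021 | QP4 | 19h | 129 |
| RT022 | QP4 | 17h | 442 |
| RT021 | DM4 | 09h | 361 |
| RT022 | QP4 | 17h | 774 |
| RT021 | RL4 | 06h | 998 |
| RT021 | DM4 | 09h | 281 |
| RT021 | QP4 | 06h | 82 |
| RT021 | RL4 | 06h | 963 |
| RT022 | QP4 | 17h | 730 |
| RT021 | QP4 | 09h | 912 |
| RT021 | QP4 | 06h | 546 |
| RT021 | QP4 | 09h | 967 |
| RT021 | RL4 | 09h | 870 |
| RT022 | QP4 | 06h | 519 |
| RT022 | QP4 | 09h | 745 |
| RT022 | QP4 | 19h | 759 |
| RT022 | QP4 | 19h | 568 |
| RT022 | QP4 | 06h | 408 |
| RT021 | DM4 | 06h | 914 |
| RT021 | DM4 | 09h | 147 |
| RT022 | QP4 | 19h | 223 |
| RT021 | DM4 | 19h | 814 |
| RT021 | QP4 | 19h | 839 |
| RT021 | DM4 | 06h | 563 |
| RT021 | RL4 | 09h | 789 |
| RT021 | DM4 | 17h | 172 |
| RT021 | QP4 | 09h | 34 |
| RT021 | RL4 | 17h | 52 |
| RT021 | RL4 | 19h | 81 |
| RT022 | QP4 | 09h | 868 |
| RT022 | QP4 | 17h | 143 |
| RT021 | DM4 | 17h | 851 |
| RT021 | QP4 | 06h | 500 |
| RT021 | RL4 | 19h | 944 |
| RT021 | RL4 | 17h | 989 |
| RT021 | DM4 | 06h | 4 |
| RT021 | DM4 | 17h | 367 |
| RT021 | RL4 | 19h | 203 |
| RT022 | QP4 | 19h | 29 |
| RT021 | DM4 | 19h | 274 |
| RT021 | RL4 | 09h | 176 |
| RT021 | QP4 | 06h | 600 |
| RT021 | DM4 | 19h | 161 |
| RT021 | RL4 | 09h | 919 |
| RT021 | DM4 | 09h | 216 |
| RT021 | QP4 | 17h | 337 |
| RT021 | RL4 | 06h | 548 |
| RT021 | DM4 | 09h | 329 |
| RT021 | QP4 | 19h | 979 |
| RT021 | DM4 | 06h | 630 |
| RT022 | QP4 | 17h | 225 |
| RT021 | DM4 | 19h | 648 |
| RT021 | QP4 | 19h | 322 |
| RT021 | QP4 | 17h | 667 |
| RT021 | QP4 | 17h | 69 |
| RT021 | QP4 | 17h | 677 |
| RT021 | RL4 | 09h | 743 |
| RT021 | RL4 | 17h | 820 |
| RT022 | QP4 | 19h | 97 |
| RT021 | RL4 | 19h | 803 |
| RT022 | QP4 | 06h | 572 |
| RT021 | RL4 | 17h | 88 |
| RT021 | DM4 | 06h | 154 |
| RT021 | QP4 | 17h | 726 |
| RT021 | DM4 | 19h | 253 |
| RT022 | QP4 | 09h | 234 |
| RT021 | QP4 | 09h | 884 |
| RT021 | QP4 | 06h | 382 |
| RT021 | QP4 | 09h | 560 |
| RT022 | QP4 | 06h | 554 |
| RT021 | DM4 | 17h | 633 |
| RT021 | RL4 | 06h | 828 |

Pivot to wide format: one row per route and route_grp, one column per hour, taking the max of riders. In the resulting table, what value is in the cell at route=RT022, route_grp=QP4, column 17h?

Rows with route=RT022, route_grp=QP4 and hour=17h: riders values are 442, 774, 730, 143, 225.
max(442, 774, 730, 143, 225) = 774.

774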